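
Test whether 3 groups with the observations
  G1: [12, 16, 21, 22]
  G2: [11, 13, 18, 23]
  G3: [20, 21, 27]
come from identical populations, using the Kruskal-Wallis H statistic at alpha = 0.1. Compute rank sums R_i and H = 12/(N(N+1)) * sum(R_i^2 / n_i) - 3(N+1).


Step 1: Combine all N = 11 observations and assign midranks.
sorted (value, group, rank): (11,G2,1), (12,G1,2), (13,G2,3), (16,G1,4), (18,G2,5), (20,G3,6), (21,G1,7.5), (21,G3,7.5), (22,G1,9), (23,G2,10), (27,G3,11)
Step 2: Sum ranks within each group.
R_1 = 22.5 (n_1 = 4)
R_2 = 19 (n_2 = 4)
R_3 = 24.5 (n_3 = 3)
Step 3: H = 12/(N(N+1)) * sum(R_i^2/n_i) - 3(N+1)
     = 12/(11*12) * (22.5^2/4 + 19^2/4 + 24.5^2/3) - 3*12
     = 0.090909 * 416.896 - 36
     = 1.899621.
Step 4: Ties present; correction factor C = 1 - 6/(11^3 - 11) = 0.995455. Corrected H = 1.899621 / 0.995455 = 1.908295.
Step 5: Under H0, H ~ chi^2(2); p-value = 0.385140.
Step 6: alpha = 0.1. fail to reject H0.

H = 1.9083, df = 2, p = 0.385140, fail to reject H0.


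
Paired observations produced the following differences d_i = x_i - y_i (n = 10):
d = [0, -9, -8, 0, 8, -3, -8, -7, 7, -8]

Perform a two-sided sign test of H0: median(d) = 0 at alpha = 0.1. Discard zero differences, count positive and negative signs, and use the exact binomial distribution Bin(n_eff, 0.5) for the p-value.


Step 1: Discard zero differences. Original n = 10; n_eff = number of nonzero differences = 8.
Nonzero differences (with sign): -9, -8, +8, -3, -8, -7, +7, -8
Step 2: Count signs: positive = 2, negative = 6.
Step 3: Under H0: P(positive) = 0.5, so the number of positives S ~ Bin(8, 0.5).
Step 4: Two-sided exact p-value = sum of Bin(8,0.5) probabilities at or below the observed probability = 0.289062.
Step 5: alpha = 0.1. fail to reject H0.

n_eff = 8, pos = 2, neg = 6, p = 0.289062, fail to reject H0.


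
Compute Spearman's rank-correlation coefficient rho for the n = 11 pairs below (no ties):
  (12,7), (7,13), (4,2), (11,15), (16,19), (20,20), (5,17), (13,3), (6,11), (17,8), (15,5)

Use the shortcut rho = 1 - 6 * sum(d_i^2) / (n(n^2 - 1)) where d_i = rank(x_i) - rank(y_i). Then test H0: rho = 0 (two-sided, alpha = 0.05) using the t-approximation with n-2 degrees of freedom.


Step 1: Rank x and y separately (midranks; no ties here).
rank(x): 12->6, 7->4, 4->1, 11->5, 16->9, 20->11, 5->2, 13->7, 6->3, 17->10, 15->8
rank(y): 7->4, 13->7, 2->1, 15->8, 19->10, 20->11, 17->9, 3->2, 11->6, 8->5, 5->3
Step 2: d_i = R_x(i) - R_y(i); compute d_i^2.
  (6-4)^2=4, (4-7)^2=9, (1-1)^2=0, (5-8)^2=9, (9-10)^2=1, (11-11)^2=0, (2-9)^2=49, (7-2)^2=25, (3-6)^2=9, (10-5)^2=25, (8-3)^2=25
sum(d^2) = 156.
Step 3: rho = 1 - 6*156 / (11*(11^2 - 1)) = 1 - 936/1320 = 0.290909.
Step 4: Under H0, t = rho * sqrt((n-2)/(1-rho^2)) = 0.9122 ~ t(9).
Step 5: Two-sided p-value from the t-distribution with 9 df = 0.385457.
Step 6: alpha = 0.05. fail to reject H0.

rho = 0.2909, p = 0.385457, fail to reject H0 at alpha = 0.05.


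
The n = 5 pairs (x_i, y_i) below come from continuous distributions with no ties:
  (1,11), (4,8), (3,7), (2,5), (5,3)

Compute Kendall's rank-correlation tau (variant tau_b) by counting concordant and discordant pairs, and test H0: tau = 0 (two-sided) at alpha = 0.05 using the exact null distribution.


Step 1: Enumerate the 10 unordered pairs (i,j) with i<j and classify each by sign(x_j-x_i) * sign(y_j-y_i).
  (1,2):dx=+3,dy=-3->D; (1,3):dx=+2,dy=-4->D; (1,4):dx=+1,dy=-6->D; (1,5):dx=+4,dy=-8->D
  (2,3):dx=-1,dy=-1->C; (2,4):dx=-2,dy=-3->C; (2,5):dx=+1,dy=-5->D; (3,4):dx=-1,dy=-2->C
  (3,5):dx=+2,dy=-4->D; (4,5):dx=+3,dy=-2->D
Step 2: C = 3, D = 7, total pairs = 10.
Step 3: tau = (C - D)/(n(n-1)/2) = (3 - 7)/10 = -0.400000.
Step 4: Exact two-sided p-value (enumerate n! = 120 permutations of y under H0): p = 0.483333.
Step 5: alpha = 0.05. fail to reject H0.

tau_b = -0.4000 (C=3, D=7), p = 0.483333, fail to reject H0.


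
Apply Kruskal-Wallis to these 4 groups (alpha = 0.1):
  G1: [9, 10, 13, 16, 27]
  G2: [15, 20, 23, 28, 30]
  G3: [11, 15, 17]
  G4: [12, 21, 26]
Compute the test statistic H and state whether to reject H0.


Step 1: Combine all N = 16 observations and assign midranks.
sorted (value, group, rank): (9,G1,1), (10,G1,2), (11,G3,3), (12,G4,4), (13,G1,5), (15,G2,6.5), (15,G3,6.5), (16,G1,8), (17,G3,9), (20,G2,10), (21,G4,11), (23,G2,12), (26,G4,13), (27,G1,14), (28,G2,15), (30,G2,16)
Step 2: Sum ranks within each group.
R_1 = 30 (n_1 = 5)
R_2 = 59.5 (n_2 = 5)
R_3 = 18.5 (n_3 = 3)
R_4 = 28 (n_4 = 3)
Step 3: H = 12/(N(N+1)) * sum(R_i^2/n_i) - 3(N+1)
     = 12/(16*17) * (30^2/5 + 59.5^2/5 + 18.5^2/3 + 28^2/3) - 3*17
     = 0.044118 * 1263.47 - 51
     = 4.741176.
Step 4: Ties present; correction factor C = 1 - 6/(16^3 - 16) = 0.998529. Corrected H = 4.741176 / 0.998529 = 4.748159.
Step 5: Under H0, H ~ chi^2(3); p-value = 0.191195.
Step 6: alpha = 0.1. fail to reject H0.

H = 4.7482, df = 3, p = 0.191195, fail to reject H0.


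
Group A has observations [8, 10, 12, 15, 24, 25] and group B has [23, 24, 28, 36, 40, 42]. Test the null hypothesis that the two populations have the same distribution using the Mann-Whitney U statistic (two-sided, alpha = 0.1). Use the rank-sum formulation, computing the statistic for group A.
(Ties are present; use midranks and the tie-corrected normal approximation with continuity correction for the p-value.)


Step 1: Combine and sort all 12 observations; assign midranks.
sorted (value, group): (8,X), (10,X), (12,X), (15,X), (23,Y), (24,X), (24,Y), (25,X), (28,Y), (36,Y), (40,Y), (42,Y)
ranks: 8->1, 10->2, 12->3, 15->4, 23->5, 24->6.5, 24->6.5, 25->8, 28->9, 36->10, 40->11, 42->12
Step 2: Rank sum for X: R1 = 1 + 2 + 3 + 4 + 6.5 + 8 = 24.5.
Step 3: U_X = R1 - n1(n1+1)/2 = 24.5 - 6*7/2 = 24.5 - 21 = 3.5.
       U_Y = n1*n2 - U_X = 36 - 3.5 = 32.5.
Step 4: Ties are present, so use the tie-corrected normal approximation (with continuity correction) for the p-value.
Step 5: p-value = 0.024722; compare to alpha = 0.1. reject H0.

U_X = 3.5, p = 0.024722, reject H0 at alpha = 0.1.


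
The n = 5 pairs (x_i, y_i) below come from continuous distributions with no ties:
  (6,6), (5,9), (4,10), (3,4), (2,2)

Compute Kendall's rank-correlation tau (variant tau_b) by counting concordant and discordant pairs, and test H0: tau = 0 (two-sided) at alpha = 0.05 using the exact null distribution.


Step 1: Enumerate the 10 unordered pairs (i,j) with i<j and classify each by sign(x_j-x_i) * sign(y_j-y_i).
  (1,2):dx=-1,dy=+3->D; (1,3):dx=-2,dy=+4->D; (1,4):dx=-3,dy=-2->C; (1,5):dx=-4,dy=-4->C
  (2,3):dx=-1,dy=+1->D; (2,4):dx=-2,dy=-5->C; (2,5):dx=-3,dy=-7->C; (3,4):dx=-1,dy=-6->C
  (3,5):dx=-2,dy=-8->C; (4,5):dx=-1,dy=-2->C
Step 2: C = 7, D = 3, total pairs = 10.
Step 3: tau = (C - D)/(n(n-1)/2) = (7 - 3)/10 = 0.400000.
Step 4: Exact two-sided p-value (enumerate n! = 120 permutations of y under H0): p = 0.483333.
Step 5: alpha = 0.05. fail to reject H0.

tau_b = 0.4000 (C=7, D=3), p = 0.483333, fail to reject H0.


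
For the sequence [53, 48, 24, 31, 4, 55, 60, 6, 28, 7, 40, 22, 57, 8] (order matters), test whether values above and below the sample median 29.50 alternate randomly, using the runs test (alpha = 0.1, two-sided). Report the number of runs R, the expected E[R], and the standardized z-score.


Step 1: Compute median = 29.50; label A = above, B = below.
Labels in order: AABABAABBBABAB  (n_A = 7, n_B = 7)
Step 2: Count runs R = 10.
Step 3: Under H0 (random ordering), E[R] = 2*n_A*n_B/(n_A+n_B) + 1 = 2*7*7/14 + 1 = 8.0000.
        Var[R] = 2*n_A*n_B*(2*n_A*n_B - n_A - n_B) / ((n_A+n_B)^2 * (n_A+n_B-1)) = 8232/2548 = 3.2308.
        SD[R] = 1.7974.
Step 4: Continuity-corrected z = (R - 0.5 - E[R]) / SD[R] = (10 - 0.5 - 8.0000) / 1.7974 = 0.8345.
Step 5: Two-sided p-value via normal approximation = 2*(1 - Phi(|z|)) = 0.403986.
Step 6: alpha = 0.1. fail to reject H0.

R = 10, z = 0.8345, p = 0.403986, fail to reject H0.


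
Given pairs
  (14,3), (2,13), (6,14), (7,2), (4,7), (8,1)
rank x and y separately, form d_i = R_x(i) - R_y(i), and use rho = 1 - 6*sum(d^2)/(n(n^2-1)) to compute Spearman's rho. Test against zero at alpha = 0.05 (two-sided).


Step 1: Rank x and y separately (midranks; no ties here).
rank(x): 14->6, 2->1, 6->3, 7->4, 4->2, 8->5
rank(y): 3->3, 13->5, 14->6, 2->2, 7->4, 1->1
Step 2: d_i = R_x(i) - R_y(i); compute d_i^2.
  (6-3)^2=9, (1-5)^2=16, (3-6)^2=9, (4-2)^2=4, (2-4)^2=4, (5-1)^2=16
sum(d^2) = 58.
Step 3: rho = 1 - 6*58 / (6*(6^2 - 1)) = 1 - 348/210 = -0.657143.
Step 4: Under H0, t = rho * sqrt((n-2)/(1-rho^2)) = -1.7436 ~ t(4).
Step 5: Two-sided p-value from the t-distribution with 4 df = 0.156175.
Step 6: alpha = 0.05. fail to reject H0.

rho = -0.6571, p = 0.156175, fail to reject H0 at alpha = 0.05.


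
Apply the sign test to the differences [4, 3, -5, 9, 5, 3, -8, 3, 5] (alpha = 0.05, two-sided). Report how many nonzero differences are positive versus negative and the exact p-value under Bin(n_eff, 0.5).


Step 1: Discard zero differences. Original n = 9; n_eff = number of nonzero differences = 9.
Nonzero differences (with sign): +4, +3, -5, +9, +5, +3, -8, +3, +5
Step 2: Count signs: positive = 7, negative = 2.
Step 3: Under H0: P(positive) = 0.5, so the number of positives S ~ Bin(9, 0.5).
Step 4: Two-sided exact p-value = sum of Bin(9,0.5) probabilities at or below the observed probability = 0.179688.
Step 5: alpha = 0.05. fail to reject H0.

n_eff = 9, pos = 7, neg = 2, p = 0.179688, fail to reject H0.


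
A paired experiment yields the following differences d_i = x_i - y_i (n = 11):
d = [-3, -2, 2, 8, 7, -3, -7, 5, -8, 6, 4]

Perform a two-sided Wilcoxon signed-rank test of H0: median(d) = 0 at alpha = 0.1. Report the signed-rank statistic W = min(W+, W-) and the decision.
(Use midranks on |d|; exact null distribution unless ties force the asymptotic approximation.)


Step 1: Drop any zero differences (none here) and take |d_i|.
|d| = [3, 2, 2, 8, 7, 3, 7, 5, 8, 6, 4]
Step 2: Midrank |d_i| (ties get averaged ranks).
ranks: |3|->3.5, |2|->1.5, |2|->1.5, |8|->10.5, |7|->8.5, |3|->3.5, |7|->8.5, |5|->6, |8|->10.5, |6|->7, |4|->5
Step 3: Attach original signs; sum ranks with positive sign and with negative sign.
W+ = 1.5 + 10.5 + 8.5 + 6 + 7 + 5 = 38.5
W- = 3.5 + 1.5 + 3.5 + 8.5 + 10.5 = 27.5
(Check: W+ + W- = 66 should equal n(n+1)/2 = 66.)
Step 4: Test statistic W = min(W+, W-) = 27.5.
Step 5: Ties in |d|, so use the tie-corrected normal approximation.
        E[W] = n(n+1)/4 = 11*12/4 = 33.
        Tie groups: |d|=2 (t=2), |d|=3 (t=2), |d|=7 (t=2), |d|=8 (t=2); sum(t^3 - t) = 24.
        Var[W] = n(n+1)(2n+1)/24 - sum(t^3-t)/48 = 3036/24 - 24/48 = 126.
        z = (W - E[W]) / sqrt(Var[W]) = (27.5 - 33) / 11.2250 = -0.4900.
        Two-sided p = 2*Phi(z) = 0.624149.
Step 6: alpha = 0.1. fail to reject H0.

W+ = 38.5, W- = 27.5, W = min = 27.5, p = 0.624149, fail to reject H0.


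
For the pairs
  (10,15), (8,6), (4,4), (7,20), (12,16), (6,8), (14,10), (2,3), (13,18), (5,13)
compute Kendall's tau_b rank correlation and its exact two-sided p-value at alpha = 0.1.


Step 1: Enumerate the 45 unordered pairs (i,j) with i<j and classify each by sign(x_j-x_i) * sign(y_j-y_i).
  (1,2):dx=-2,dy=-9->C; (1,3):dx=-6,dy=-11->C; (1,4):dx=-3,dy=+5->D; (1,5):dx=+2,dy=+1->C
  (1,6):dx=-4,dy=-7->C; (1,7):dx=+4,dy=-5->D; (1,8):dx=-8,dy=-12->C; (1,9):dx=+3,dy=+3->C
  (1,10):dx=-5,dy=-2->C; (2,3):dx=-4,dy=-2->C; (2,4):dx=-1,dy=+14->D; (2,5):dx=+4,dy=+10->C
  (2,6):dx=-2,dy=+2->D; (2,7):dx=+6,dy=+4->C; (2,8):dx=-6,dy=-3->C; (2,9):dx=+5,dy=+12->C
  (2,10):dx=-3,dy=+7->D; (3,4):dx=+3,dy=+16->C; (3,5):dx=+8,dy=+12->C; (3,6):dx=+2,dy=+4->C
  (3,7):dx=+10,dy=+6->C; (3,8):dx=-2,dy=-1->C; (3,9):dx=+9,dy=+14->C; (3,10):dx=+1,dy=+9->C
  (4,5):dx=+5,dy=-4->D; (4,6):dx=-1,dy=-12->C; (4,7):dx=+7,dy=-10->D; (4,8):dx=-5,dy=-17->C
  (4,9):dx=+6,dy=-2->D; (4,10):dx=-2,dy=-7->C; (5,6):dx=-6,dy=-8->C; (5,7):dx=+2,dy=-6->D
  (5,8):dx=-10,dy=-13->C; (5,9):dx=+1,dy=+2->C; (5,10):dx=-7,dy=-3->C; (6,7):dx=+8,dy=+2->C
  (6,8):dx=-4,dy=-5->C; (6,9):dx=+7,dy=+10->C; (6,10):dx=-1,dy=+5->D; (7,8):dx=-12,dy=-7->C
  (7,9):dx=-1,dy=+8->D; (7,10):dx=-9,dy=+3->D; (8,9):dx=+11,dy=+15->C; (8,10):dx=+3,dy=+10->C
  (9,10):dx=-8,dy=-5->C
Step 2: C = 33, D = 12, total pairs = 45.
Step 3: tau = (C - D)/(n(n-1)/2) = (33 - 12)/45 = 0.466667.
Step 4: Exact two-sided p-value (enumerate n! = 3628800 permutations of y under H0): p = 0.072550.
Step 5: alpha = 0.1. reject H0.

tau_b = 0.4667 (C=33, D=12), p = 0.072550, reject H0.


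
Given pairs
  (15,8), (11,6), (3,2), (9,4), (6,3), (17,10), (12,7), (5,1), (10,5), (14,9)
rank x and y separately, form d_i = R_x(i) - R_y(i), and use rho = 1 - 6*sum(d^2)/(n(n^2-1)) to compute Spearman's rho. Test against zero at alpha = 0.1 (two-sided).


Step 1: Rank x and y separately (midranks; no ties here).
rank(x): 15->9, 11->6, 3->1, 9->4, 6->3, 17->10, 12->7, 5->2, 10->5, 14->8
rank(y): 8->8, 6->6, 2->2, 4->4, 3->3, 10->10, 7->7, 1->1, 5->5, 9->9
Step 2: d_i = R_x(i) - R_y(i); compute d_i^2.
  (9-8)^2=1, (6-6)^2=0, (1-2)^2=1, (4-4)^2=0, (3-3)^2=0, (10-10)^2=0, (7-7)^2=0, (2-1)^2=1, (5-5)^2=0, (8-9)^2=1
sum(d^2) = 4.
Step 3: rho = 1 - 6*4 / (10*(10^2 - 1)) = 1 - 24/990 = 0.975758.
Step 4: Under H0, t = rho * sqrt((n-2)/(1-rho^2)) = 12.6105 ~ t(8).
Step 5: Two-sided p-value from the t-distribution with 8 df = 0.000001.
Step 6: alpha = 0.1. reject H0.

rho = 0.9758, p = 0.000001, reject H0 at alpha = 0.1.


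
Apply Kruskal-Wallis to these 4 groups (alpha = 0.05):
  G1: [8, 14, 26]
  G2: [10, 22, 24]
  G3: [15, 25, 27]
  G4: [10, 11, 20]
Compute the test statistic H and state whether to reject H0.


Step 1: Combine all N = 12 observations and assign midranks.
sorted (value, group, rank): (8,G1,1), (10,G2,2.5), (10,G4,2.5), (11,G4,4), (14,G1,5), (15,G3,6), (20,G4,7), (22,G2,8), (24,G2,9), (25,G3,10), (26,G1,11), (27,G3,12)
Step 2: Sum ranks within each group.
R_1 = 17 (n_1 = 3)
R_2 = 19.5 (n_2 = 3)
R_3 = 28 (n_3 = 3)
R_4 = 13.5 (n_4 = 3)
Step 3: H = 12/(N(N+1)) * sum(R_i^2/n_i) - 3(N+1)
     = 12/(12*13) * (17^2/3 + 19.5^2/3 + 28^2/3 + 13.5^2/3) - 3*13
     = 0.076923 * 545.167 - 39
     = 2.935897.
Step 4: Ties present; correction factor C = 1 - 6/(12^3 - 12) = 0.996503. Corrected H = 2.935897 / 0.996503 = 2.946199.
Step 5: Under H0, H ~ chi^2(3); p-value = 0.399995.
Step 6: alpha = 0.05. fail to reject H0.

H = 2.9462, df = 3, p = 0.399995, fail to reject H0.


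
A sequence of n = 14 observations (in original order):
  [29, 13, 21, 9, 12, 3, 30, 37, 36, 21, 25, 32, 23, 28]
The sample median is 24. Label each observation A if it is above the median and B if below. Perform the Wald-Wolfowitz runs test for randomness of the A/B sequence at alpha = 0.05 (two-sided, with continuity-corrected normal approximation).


Step 1: Compute median = 24; label A = above, B = below.
Labels in order: ABBBBBAAABAABA  (n_A = 7, n_B = 7)
Step 2: Count runs R = 7.
Step 3: Under H0 (random ordering), E[R] = 2*n_A*n_B/(n_A+n_B) + 1 = 2*7*7/14 + 1 = 8.0000.
        Var[R] = 2*n_A*n_B*(2*n_A*n_B - n_A - n_B) / ((n_A+n_B)^2 * (n_A+n_B-1)) = 8232/2548 = 3.2308.
        SD[R] = 1.7974.
Step 4: Continuity-corrected z = (R + 0.5 - E[R]) / SD[R] = (7 + 0.5 - 8.0000) / 1.7974 = -0.2782.
Step 5: Two-sided p-value via normal approximation = 2*(1 - Phi(|z|)) = 0.780879.
Step 6: alpha = 0.05. fail to reject H0.

R = 7, z = -0.2782, p = 0.780879, fail to reject H0.


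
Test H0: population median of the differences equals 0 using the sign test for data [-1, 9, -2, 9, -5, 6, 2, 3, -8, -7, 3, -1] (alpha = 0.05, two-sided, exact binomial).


Step 1: Discard zero differences. Original n = 12; n_eff = number of nonzero differences = 12.
Nonzero differences (with sign): -1, +9, -2, +9, -5, +6, +2, +3, -8, -7, +3, -1
Step 2: Count signs: positive = 6, negative = 6.
Step 3: Under H0: P(positive) = 0.5, so the number of positives S ~ Bin(12, 0.5).
Step 4: Two-sided exact p-value = sum of Bin(12,0.5) probabilities at or below the observed probability = 1.000000.
Step 5: alpha = 0.05. fail to reject H0.

n_eff = 12, pos = 6, neg = 6, p = 1.000000, fail to reject H0.


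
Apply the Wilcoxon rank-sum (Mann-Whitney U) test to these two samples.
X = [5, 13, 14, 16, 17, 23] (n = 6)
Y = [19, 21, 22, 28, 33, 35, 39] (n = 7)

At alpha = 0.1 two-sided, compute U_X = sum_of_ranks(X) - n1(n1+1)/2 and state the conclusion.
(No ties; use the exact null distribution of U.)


Step 1: Combine and sort all 13 observations; assign midranks.
sorted (value, group): (5,X), (13,X), (14,X), (16,X), (17,X), (19,Y), (21,Y), (22,Y), (23,X), (28,Y), (33,Y), (35,Y), (39,Y)
ranks: 5->1, 13->2, 14->3, 16->4, 17->5, 19->6, 21->7, 22->8, 23->9, 28->10, 33->11, 35->12, 39->13
Step 2: Rank sum for X: R1 = 1 + 2 + 3 + 4 + 5 + 9 = 24.
Step 3: U_X = R1 - n1(n1+1)/2 = 24 - 6*7/2 = 24 - 21 = 3.
       U_Y = n1*n2 - U_X = 42 - 3 = 39.
Step 4: No ties, so the exact null distribution of U (based on enumerating the C(13,6) = 1716 equally likely rank assignments) gives the two-sided p-value.
Step 5: p-value = 0.008159; compare to alpha = 0.1. reject H0.

U_X = 3, p = 0.008159, reject H0 at alpha = 0.1.


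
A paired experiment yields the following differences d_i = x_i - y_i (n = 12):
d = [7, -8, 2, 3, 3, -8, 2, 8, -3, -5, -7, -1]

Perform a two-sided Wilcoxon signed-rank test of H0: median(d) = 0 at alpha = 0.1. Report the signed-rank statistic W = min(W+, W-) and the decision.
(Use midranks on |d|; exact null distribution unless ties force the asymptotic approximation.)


Step 1: Drop any zero differences (none here) and take |d_i|.
|d| = [7, 8, 2, 3, 3, 8, 2, 8, 3, 5, 7, 1]
Step 2: Midrank |d_i| (ties get averaged ranks).
ranks: |7|->8.5, |8|->11, |2|->2.5, |3|->5, |3|->5, |8|->11, |2|->2.5, |8|->11, |3|->5, |5|->7, |7|->8.5, |1|->1
Step 3: Attach original signs; sum ranks with positive sign and with negative sign.
W+ = 8.5 + 2.5 + 5 + 5 + 2.5 + 11 = 34.5
W- = 11 + 11 + 5 + 7 + 8.5 + 1 = 43.5
(Check: W+ + W- = 78 should equal n(n+1)/2 = 78.)
Step 4: Test statistic W = min(W+, W-) = 34.5.
Step 5: Ties in |d|, so use the tie-corrected normal approximation.
        E[W] = n(n+1)/4 = 12*13/4 = 39.
        Tie groups: |d|=2 (t=2), |d|=3 (t=3), |d|=7 (t=2), |d|=8 (t=3); sum(t^3 - t) = 60.
        Var[W] = n(n+1)(2n+1)/24 - sum(t^3-t)/48 = 3900/24 - 60/48 = 161.25.
        z = (W - E[W]) / sqrt(Var[W]) = (34.5 - 39) / 12.6984 = -0.3544.
        Two-sided p = 2*Phi(z) = 0.723058.
Step 6: alpha = 0.1. fail to reject H0.

W+ = 34.5, W- = 43.5, W = min = 34.5, p = 0.723058, fail to reject H0.


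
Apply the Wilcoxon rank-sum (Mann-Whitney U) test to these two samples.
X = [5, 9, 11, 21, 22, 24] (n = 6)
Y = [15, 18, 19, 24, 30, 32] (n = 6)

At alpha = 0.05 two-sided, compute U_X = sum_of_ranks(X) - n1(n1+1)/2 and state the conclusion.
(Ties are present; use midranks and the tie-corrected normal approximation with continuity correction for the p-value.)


Step 1: Combine and sort all 12 observations; assign midranks.
sorted (value, group): (5,X), (9,X), (11,X), (15,Y), (18,Y), (19,Y), (21,X), (22,X), (24,X), (24,Y), (30,Y), (32,Y)
ranks: 5->1, 9->2, 11->3, 15->4, 18->5, 19->6, 21->7, 22->8, 24->9.5, 24->9.5, 30->11, 32->12
Step 2: Rank sum for X: R1 = 1 + 2 + 3 + 7 + 8 + 9.5 = 30.5.
Step 3: U_X = R1 - n1(n1+1)/2 = 30.5 - 6*7/2 = 30.5 - 21 = 9.5.
       U_Y = n1*n2 - U_X = 36 - 9.5 = 26.5.
Step 4: Ties are present, so use the tie-corrected normal approximation (with continuity correction) for the p-value.
Step 5: p-value = 0.199397; compare to alpha = 0.05. fail to reject H0.

U_X = 9.5, p = 0.199397, fail to reject H0 at alpha = 0.05.


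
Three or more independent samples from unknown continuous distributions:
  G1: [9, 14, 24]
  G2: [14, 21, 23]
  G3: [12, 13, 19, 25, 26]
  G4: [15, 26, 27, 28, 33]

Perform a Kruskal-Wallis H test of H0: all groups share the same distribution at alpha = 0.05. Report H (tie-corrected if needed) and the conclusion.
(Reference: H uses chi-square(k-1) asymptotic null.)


Step 1: Combine all N = 16 observations and assign midranks.
sorted (value, group, rank): (9,G1,1), (12,G3,2), (13,G3,3), (14,G1,4.5), (14,G2,4.5), (15,G4,6), (19,G3,7), (21,G2,8), (23,G2,9), (24,G1,10), (25,G3,11), (26,G3,12.5), (26,G4,12.5), (27,G4,14), (28,G4,15), (33,G4,16)
Step 2: Sum ranks within each group.
R_1 = 15.5 (n_1 = 3)
R_2 = 21.5 (n_2 = 3)
R_3 = 35.5 (n_3 = 5)
R_4 = 63.5 (n_4 = 5)
Step 3: H = 12/(N(N+1)) * sum(R_i^2/n_i) - 3(N+1)
     = 12/(16*17) * (15.5^2/3 + 21.5^2/3 + 35.5^2/5 + 63.5^2/5) - 3*17
     = 0.044118 * 1292.67 - 51
     = 6.029412.
Step 4: Ties present; correction factor C = 1 - 12/(16^3 - 16) = 0.997059. Corrected H = 6.029412 / 0.997059 = 6.047198.
Step 5: Under H0, H ~ chi^2(3); p-value = 0.109336.
Step 6: alpha = 0.05. fail to reject H0.

H = 6.0472, df = 3, p = 0.109336, fail to reject H0.


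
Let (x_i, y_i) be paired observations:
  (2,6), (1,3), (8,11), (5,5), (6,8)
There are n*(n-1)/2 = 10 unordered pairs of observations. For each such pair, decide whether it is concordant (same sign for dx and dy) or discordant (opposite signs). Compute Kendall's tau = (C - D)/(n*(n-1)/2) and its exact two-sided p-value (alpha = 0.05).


Step 1: Enumerate the 10 unordered pairs (i,j) with i<j and classify each by sign(x_j-x_i) * sign(y_j-y_i).
  (1,2):dx=-1,dy=-3->C; (1,3):dx=+6,dy=+5->C; (1,4):dx=+3,dy=-1->D; (1,5):dx=+4,dy=+2->C
  (2,3):dx=+7,dy=+8->C; (2,4):dx=+4,dy=+2->C; (2,5):dx=+5,dy=+5->C; (3,4):dx=-3,dy=-6->C
  (3,5):dx=-2,dy=-3->C; (4,5):dx=+1,dy=+3->C
Step 2: C = 9, D = 1, total pairs = 10.
Step 3: tau = (C - D)/(n(n-1)/2) = (9 - 1)/10 = 0.800000.
Step 4: Exact two-sided p-value (enumerate n! = 120 permutations of y under H0): p = 0.083333.
Step 5: alpha = 0.05. fail to reject H0.

tau_b = 0.8000 (C=9, D=1), p = 0.083333, fail to reject H0.


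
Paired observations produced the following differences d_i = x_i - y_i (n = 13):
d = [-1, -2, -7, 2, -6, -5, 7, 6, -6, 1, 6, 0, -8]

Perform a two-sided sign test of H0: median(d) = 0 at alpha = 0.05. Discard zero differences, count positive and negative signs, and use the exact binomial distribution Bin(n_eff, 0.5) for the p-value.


Step 1: Discard zero differences. Original n = 13; n_eff = number of nonzero differences = 12.
Nonzero differences (with sign): -1, -2, -7, +2, -6, -5, +7, +6, -6, +1, +6, -8
Step 2: Count signs: positive = 5, negative = 7.
Step 3: Under H0: P(positive) = 0.5, so the number of positives S ~ Bin(12, 0.5).
Step 4: Two-sided exact p-value = sum of Bin(12,0.5) probabilities at or below the observed probability = 0.774414.
Step 5: alpha = 0.05. fail to reject H0.

n_eff = 12, pos = 5, neg = 7, p = 0.774414, fail to reject H0.


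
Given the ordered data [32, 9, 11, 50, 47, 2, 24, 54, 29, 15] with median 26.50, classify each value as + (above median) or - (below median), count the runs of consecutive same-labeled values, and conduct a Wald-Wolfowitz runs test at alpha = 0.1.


Step 1: Compute median = 26.50; label A = above, B = below.
Labels in order: ABBAABBAAB  (n_A = 5, n_B = 5)
Step 2: Count runs R = 6.
Step 3: Under H0 (random ordering), E[R] = 2*n_A*n_B/(n_A+n_B) + 1 = 2*5*5/10 + 1 = 6.0000.
        Var[R] = 2*n_A*n_B*(2*n_A*n_B - n_A - n_B) / ((n_A+n_B)^2 * (n_A+n_B-1)) = 2000/900 = 2.2222.
        SD[R] = 1.4907.
Step 4: R = E[R], so z = 0 with no continuity correction.
Step 5: Two-sided p-value via normal approximation = 2*(1 - Phi(|z|)) = 1.000000.
Step 6: alpha = 0.1. fail to reject H0.

R = 6, z = 0.0000, p = 1.000000, fail to reject H0.


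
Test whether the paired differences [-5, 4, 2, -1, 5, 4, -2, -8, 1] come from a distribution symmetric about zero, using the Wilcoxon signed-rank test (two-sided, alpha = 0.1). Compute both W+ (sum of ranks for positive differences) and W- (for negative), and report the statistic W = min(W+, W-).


Step 1: Drop any zero differences (none here) and take |d_i|.
|d| = [5, 4, 2, 1, 5, 4, 2, 8, 1]
Step 2: Midrank |d_i| (ties get averaged ranks).
ranks: |5|->7.5, |4|->5.5, |2|->3.5, |1|->1.5, |5|->7.5, |4|->5.5, |2|->3.5, |8|->9, |1|->1.5
Step 3: Attach original signs; sum ranks with positive sign and with negative sign.
W+ = 5.5 + 3.5 + 7.5 + 5.5 + 1.5 = 23.5
W- = 7.5 + 1.5 + 3.5 + 9 = 21.5
(Check: W+ + W- = 45 should equal n(n+1)/2 = 45.)
Step 4: Test statistic W = min(W+, W-) = 21.5.
Step 5: Ties in |d|, so use the tie-corrected normal approximation.
        E[W] = n(n+1)/4 = 9*10/4 = 22.5.
        Tie groups: |d|=1 (t=2), |d|=2 (t=2), |d|=4 (t=2), |d|=5 (t=2); sum(t^3 - t) = 24.
        Var[W] = n(n+1)(2n+1)/24 - sum(t^3-t)/48 = 1710/24 - 24/48 = 70.75.
        z = (W - E[W]) / sqrt(Var[W]) = (21.5 - 22.5) / 8.4113 = -0.1189.
        Two-sided p = 2*Phi(z) = 0.905364.
Step 6: alpha = 0.1. fail to reject H0.

W+ = 23.5, W- = 21.5, W = min = 21.5, p = 0.905364, fail to reject H0.


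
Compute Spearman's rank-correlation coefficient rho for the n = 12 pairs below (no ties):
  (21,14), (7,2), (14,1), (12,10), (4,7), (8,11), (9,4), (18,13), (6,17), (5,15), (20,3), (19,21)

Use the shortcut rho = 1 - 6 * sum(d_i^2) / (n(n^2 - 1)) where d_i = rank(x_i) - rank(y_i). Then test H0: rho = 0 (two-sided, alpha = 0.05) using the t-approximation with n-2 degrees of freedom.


Step 1: Rank x and y separately (midranks; no ties here).
rank(x): 21->12, 7->4, 14->8, 12->7, 4->1, 8->5, 9->6, 18->9, 6->3, 5->2, 20->11, 19->10
rank(y): 14->9, 2->2, 1->1, 10->6, 7->5, 11->7, 4->4, 13->8, 17->11, 15->10, 3->3, 21->12
Step 2: d_i = R_x(i) - R_y(i); compute d_i^2.
  (12-9)^2=9, (4-2)^2=4, (8-1)^2=49, (7-6)^2=1, (1-5)^2=16, (5-7)^2=4, (6-4)^2=4, (9-8)^2=1, (3-11)^2=64, (2-10)^2=64, (11-3)^2=64, (10-12)^2=4
sum(d^2) = 284.
Step 3: rho = 1 - 6*284 / (12*(12^2 - 1)) = 1 - 1704/1716 = 0.006993.
Step 4: Under H0, t = rho * sqrt((n-2)/(1-rho^2)) = 0.0221 ~ t(10).
Step 5: Two-sided p-value from the t-distribution with 10 df = 0.982792.
Step 6: alpha = 0.05. fail to reject H0.

rho = 0.0070, p = 0.982792, fail to reject H0 at alpha = 0.05.


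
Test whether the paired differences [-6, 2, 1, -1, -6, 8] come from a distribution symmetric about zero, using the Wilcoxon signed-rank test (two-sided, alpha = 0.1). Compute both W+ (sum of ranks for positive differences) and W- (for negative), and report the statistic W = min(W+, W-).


Step 1: Drop any zero differences (none here) and take |d_i|.
|d| = [6, 2, 1, 1, 6, 8]
Step 2: Midrank |d_i| (ties get averaged ranks).
ranks: |6|->4.5, |2|->3, |1|->1.5, |1|->1.5, |6|->4.5, |8|->6
Step 3: Attach original signs; sum ranks with positive sign and with negative sign.
W+ = 3 + 1.5 + 6 = 10.5
W- = 4.5 + 1.5 + 4.5 = 10.5
(Check: W+ + W- = 21 should equal n(n+1)/2 = 21.)
Step 4: Test statistic W = min(W+, W-) = 10.5.
Step 5: Ties in |d|, so use the tie-corrected normal approximation.
        E[W] = n(n+1)/4 = 6*7/4 = 10.5.
        Tie groups: |d|=1 (t=2), |d|=6 (t=2); sum(t^3 - t) = 12.
        Var[W] = n(n+1)(2n+1)/24 - sum(t^3-t)/48 = 546/24 - 12/48 = 22.5.
        z = (W - E[W]) / sqrt(Var[W]) = (10.5 - 10.5) / 4.7434 = 0.0000.
        Two-sided p = 2*Phi(z) = 1.000000.
Step 6: alpha = 0.1. fail to reject H0.

W+ = 10.5, W- = 10.5, W = min = 10.5, p = 1.000000, fail to reject H0.


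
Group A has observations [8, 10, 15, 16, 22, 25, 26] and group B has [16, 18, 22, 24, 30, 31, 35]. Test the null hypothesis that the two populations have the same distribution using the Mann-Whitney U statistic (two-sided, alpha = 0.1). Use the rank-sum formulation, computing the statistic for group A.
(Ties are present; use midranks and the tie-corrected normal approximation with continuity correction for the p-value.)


Step 1: Combine and sort all 14 observations; assign midranks.
sorted (value, group): (8,X), (10,X), (15,X), (16,X), (16,Y), (18,Y), (22,X), (22,Y), (24,Y), (25,X), (26,X), (30,Y), (31,Y), (35,Y)
ranks: 8->1, 10->2, 15->3, 16->4.5, 16->4.5, 18->6, 22->7.5, 22->7.5, 24->9, 25->10, 26->11, 30->12, 31->13, 35->14
Step 2: Rank sum for X: R1 = 1 + 2 + 3 + 4.5 + 7.5 + 10 + 11 = 39.
Step 3: U_X = R1 - n1(n1+1)/2 = 39 - 7*8/2 = 39 - 28 = 11.
       U_Y = n1*n2 - U_X = 49 - 11 = 38.
Step 4: Ties are present, so use the tie-corrected normal approximation (with continuity correction) for the p-value.
Step 5: p-value = 0.095964; compare to alpha = 0.1. reject H0.

U_X = 11, p = 0.095964, reject H0 at alpha = 0.1.


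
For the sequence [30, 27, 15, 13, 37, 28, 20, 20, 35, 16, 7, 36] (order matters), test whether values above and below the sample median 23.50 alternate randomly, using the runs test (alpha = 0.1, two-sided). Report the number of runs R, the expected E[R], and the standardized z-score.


Step 1: Compute median = 23.50; label A = above, B = below.
Labels in order: AABBAABBABBA  (n_A = 6, n_B = 6)
Step 2: Count runs R = 7.
Step 3: Under H0 (random ordering), E[R] = 2*n_A*n_B/(n_A+n_B) + 1 = 2*6*6/12 + 1 = 7.0000.
        Var[R] = 2*n_A*n_B*(2*n_A*n_B - n_A - n_B) / ((n_A+n_B)^2 * (n_A+n_B-1)) = 4320/1584 = 2.7273.
        SD[R] = 1.6514.
Step 4: R = E[R], so z = 0 with no continuity correction.
Step 5: Two-sided p-value via normal approximation = 2*(1 - Phi(|z|)) = 1.000000.
Step 6: alpha = 0.1. fail to reject H0.

R = 7, z = 0.0000, p = 1.000000, fail to reject H0.


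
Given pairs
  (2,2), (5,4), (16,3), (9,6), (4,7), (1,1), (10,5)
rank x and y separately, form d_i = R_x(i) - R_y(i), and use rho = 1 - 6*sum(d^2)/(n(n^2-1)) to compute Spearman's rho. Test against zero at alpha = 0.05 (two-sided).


Step 1: Rank x and y separately (midranks; no ties here).
rank(x): 2->2, 5->4, 16->7, 9->5, 4->3, 1->1, 10->6
rank(y): 2->2, 4->4, 3->3, 6->6, 7->7, 1->1, 5->5
Step 2: d_i = R_x(i) - R_y(i); compute d_i^2.
  (2-2)^2=0, (4-4)^2=0, (7-3)^2=16, (5-6)^2=1, (3-7)^2=16, (1-1)^2=0, (6-5)^2=1
sum(d^2) = 34.
Step 3: rho = 1 - 6*34 / (7*(7^2 - 1)) = 1 - 204/336 = 0.392857.
Step 4: Under H0, t = rho * sqrt((n-2)/(1-rho^2)) = 0.9553 ~ t(5).
Step 5: Two-sided p-value from the t-distribution with 5 df = 0.383317.
Step 6: alpha = 0.05. fail to reject H0.

rho = 0.3929, p = 0.383317, fail to reject H0 at alpha = 0.05.


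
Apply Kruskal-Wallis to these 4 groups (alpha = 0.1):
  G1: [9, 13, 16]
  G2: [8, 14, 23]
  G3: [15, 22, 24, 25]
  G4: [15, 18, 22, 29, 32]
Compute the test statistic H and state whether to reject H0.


Step 1: Combine all N = 15 observations and assign midranks.
sorted (value, group, rank): (8,G2,1), (9,G1,2), (13,G1,3), (14,G2,4), (15,G3,5.5), (15,G4,5.5), (16,G1,7), (18,G4,8), (22,G3,9.5), (22,G4,9.5), (23,G2,11), (24,G3,12), (25,G3,13), (29,G4,14), (32,G4,15)
Step 2: Sum ranks within each group.
R_1 = 12 (n_1 = 3)
R_2 = 16 (n_2 = 3)
R_3 = 40 (n_3 = 4)
R_4 = 52 (n_4 = 5)
Step 3: H = 12/(N(N+1)) * sum(R_i^2/n_i) - 3(N+1)
     = 12/(15*16) * (12^2/3 + 16^2/3 + 40^2/4 + 52^2/5) - 3*16
     = 0.050000 * 1074.13 - 48
     = 5.706667.
Step 4: Ties present; correction factor C = 1 - 12/(15^3 - 15) = 0.996429. Corrected H = 5.706667 / 0.996429 = 5.727121.
Step 5: Under H0, H ~ chi^2(3); p-value = 0.125668.
Step 6: alpha = 0.1. fail to reject H0.

H = 5.7271, df = 3, p = 0.125668, fail to reject H0.


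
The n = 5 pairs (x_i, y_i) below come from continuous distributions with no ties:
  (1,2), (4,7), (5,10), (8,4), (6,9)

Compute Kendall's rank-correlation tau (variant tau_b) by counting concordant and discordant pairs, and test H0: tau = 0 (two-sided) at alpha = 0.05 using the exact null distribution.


Step 1: Enumerate the 10 unordered pairs (i,j) with i<j and classify each by sign(x_j-x_i) * sign(y_j-y_i).
  (1,2):dx=+3,dy=+5->C; (1,3):dx=+4,dy=+8->C; (1,4):dx=+7,dy=+2->C; (1,5):dx=+5,dy=+7->C
  (2,3):dx=+1,dy=+3->C; (2,4):dx=+4,dy=-3->D; (2,5):dx=+2,dy=+2->C; (3,4):dx=+3,dy=-6->D
  (3,5):dx=+1,dy=-1->D; (4,5):dx=-2,dy=+5->D
Step 2: C = 6, D = 4, total pairs = 10.
Step 3: tau = (C - D)/(n(n-1)/2) = (6 - 4)/10 = 0.200000.
Step 4: Exact two-sided p-value (enumerate n! = 120 permutations of y under H0): p = 0.816667.
Step 5: alpha = 0.05. fail to reject H0.

tau_b = 0.2000 (C=6, D=4), p = 0.816667, fail to reject H0.


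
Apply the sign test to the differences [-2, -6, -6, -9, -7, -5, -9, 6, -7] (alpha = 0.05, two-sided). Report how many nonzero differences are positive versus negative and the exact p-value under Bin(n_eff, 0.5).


Step 1: Discard zero differences. Original n = 9; n_eff = number of nonzero differences = 9.
Nonzero differences (with sign): -2, -6, -6, -9, -7, -5, -9, +6, -7
Step 2: Count signs: positive = 1, negative = 8.
Step 3: Under H0: P(positive) = 0.5, so the number of positives S ~ Bin(9, 0.5).
Step 4: Two-sided exact p-value = sum of Bin(9,0.5) probabilities at or below the observed probability = 0.039062.
Step 5: alpha = 0.05. reject H0.

n_eff = 9, pos = 1, neg = 8, p = 0.039062, reject H0.


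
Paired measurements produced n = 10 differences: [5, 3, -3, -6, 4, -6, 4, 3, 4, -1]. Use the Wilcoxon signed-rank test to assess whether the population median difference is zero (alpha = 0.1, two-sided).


Step 1: Drop any zero differences (none here) and take |d_i|.
|d| = [5, 3, 3, 6, 4, 6, 4, 3, 4, 1]
Step 2: Midrank |d_i| (ties get averaged ranks).
ranks: |5|->8, |3|->3, |3|->3, |6|->9.5, |4|->6, |6|->9.5, |4|->6, |3|->3, |4|->6, |1|->1
Step 3: Attach original signs; sum ranks with positive sign and with negative sign.
W+ = 8 + 3 + 6 + 6 + 3 + 6 = 32
W- = 3 + 9.5 + 9.5 + 1 = 23
(Check: W+ + W- = 55 should equal n(n+1)/2 = 55.)
Step 4: Test statistic W = min(W+, W-) = 23.
Step 5: Ties in |d|, so use the tie-corrected normal approximation.
        E[W] = n(n+1)/4 = 10*11/4 = 27.5.
        Tie groups: |d|=3 (t=3), |d|=4 (t=3), |d|=6 (t=2); sum(t^3 - t) = 54.
        Var[W] = n(n+1)(2n+1)/24 - sum(t^3-t)/48 = 2310/24 - 54/48 = 95.125.
        z = (W - E[W]) / sqrt(Var[W]) = (23 - 27.5) / 9.7532 = -0.4614.
        Two-sided p = 2*Phi(z) = 0.644521.
Step 6: alpha = 0.1. fail to reject H0.

W+ = 32, W- = 23, W = min = 23, p = 0.644521, fail to reject H0.


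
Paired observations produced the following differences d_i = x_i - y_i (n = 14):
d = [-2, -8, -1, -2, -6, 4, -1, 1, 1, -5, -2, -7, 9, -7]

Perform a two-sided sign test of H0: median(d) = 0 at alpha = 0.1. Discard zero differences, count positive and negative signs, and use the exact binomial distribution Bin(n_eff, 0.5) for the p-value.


Step 1: Discard zero differences. Original n = 14; n_eff = number of nonzero differences = 14.
Nonzero differences (with sign): -2, -8, -1, -2, -6, +4, -1, +1, +1, -5, -2, -7, +9, -7
Step 2: Count signs: positive = 4, negative = 10.
Step 3: Under H0: P(positive) = 0.5, so the number of positives S ~ Bin(14, 0.5).
Step 4: Two-sided exact p-value = sum of Bin(14,0.5) probabilities at or below the observed probability = 0.179565.
Step 5: alpha = 0.1. fail to reject H0.

n_eff = 14, pos = 4, neg = 10, p = 0.179565, fail to reject H0.


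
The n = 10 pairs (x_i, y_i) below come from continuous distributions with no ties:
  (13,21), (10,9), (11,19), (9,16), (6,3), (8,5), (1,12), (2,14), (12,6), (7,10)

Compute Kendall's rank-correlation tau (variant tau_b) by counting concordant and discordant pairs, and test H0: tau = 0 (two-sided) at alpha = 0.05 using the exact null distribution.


Step 1: Enumerate the 45 unordered pairs (i,j) with i<j and classify each by sign(x_j-x_i) * sign(y_j-y_i).
  (1,2):dx=-3,dy=-12->C; (1,3):dx=-2,dy=-2->C; (1,4):dx=-4,dy=-5->C; (1,5):dx=-7,dy=-18->C
  (1,6):dx=-5,dy=-16->C; (1,7):dx=-12,dy=-9->C; (1,8):dx=-11,dy=-7->C; (1,9):dx=-1,dy=-15->C
  (1,10):dx=-6,dy=-11->C; (2,3):dx=+1,dy=+10->C; (2,4):dx=-1,dy=+7->D; (2,5):dx=-4,dy=-6->C
  (2,6):dx=-2,dy=-4->C; (2,7):dx=-9,dy=+3->D; (2,8):dx=-8,dy=+5->D; (2,9):dx=+2,dy=-3->D
  (2,10):dx=-3,dy=+1->D; (3,4):dx=-2,dy=-3->C; (3,5):dx=-5,dy=-16->C; (3,6):dx=-3,dy=-14->C
  (3,7):dx=-10,dy=-7->C; (3,8):dx=-9,dy=-5->C; (3,9):dx=+1,dy=-13->D; (3,10):dx=-4,dy=-9->C
  (4,5):dx=-3,dy=-13->C; (4,6):dx=-1,dy=-11->C; (4,7):dx=-8,dy=-4->C; (4,8):dx=-7,dy=-2->C
  (4,9):dx=+3,dy=-10->D; (4,10):dx=-2,dy=-6->C; (5,6):dx=+2,dy=+2->C; (5,7):dx=-5,dy=+9->D
  (5,8):dx=-4,dy=+11->D; (5,9):dx=+6,dy=+3->C; (5,10):dx=+1,dy=+7->C; (6,7):dx=-7,dy=+7->D
  (6,8):dx=-6,dy=+9->D; (6,9):dx=+4,dy=+1->C; (6,10):dx=-1,dy=+5->D; (7,8):dx=+1,dy=+2->C
  (7,9):dx=+11,dy=-6->D; (7,10):dx=+6,dy=-2->D; (8,9):dx=+10,dy=-8->D; (8,10):dx=+5,dy=-4->D
  (9,10):dx=-5,dy=+4->D
Step 2: C = 28, D = 17, total pairs = 45.
Step 3: tau = (C - D)/(n(n-1)/2) = (28 - 17)/45 = 0.244444.
Step 4: Exact two-sided p-value (enumerate n! = 3628800 permutations of y under H0): p = 0.380720.
Step 5: alpha = 0.05. fail to reject H0.

tau_b = 0.2444 (C=28, D=17), p = 0.380720, fail to reject H0.


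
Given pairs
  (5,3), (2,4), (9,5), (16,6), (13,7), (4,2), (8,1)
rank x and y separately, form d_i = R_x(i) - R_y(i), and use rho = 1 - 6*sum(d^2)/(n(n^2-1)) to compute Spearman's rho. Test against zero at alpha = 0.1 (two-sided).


Step 1: Rank x and y separately (midranks; no ties here).
rank(x): 5->3, 2->1, 9->5, 16->7, 13->6, 4->2, 8->4
rank(y): 3->3, 4->4, 5->5, 6->6, 7->7, 2->2, 1->1
Step 2: d_i = R_x(i) - R_y(i); compute d_i^2.
  (3-3)^2=0, (1-4)^2=9, (5-5)^2=0, (7-6)^2=1, (6-7)^2=1, (2-2)^2=0, (4-1)^2=9
sum(d^2) = 20.
Step 3: rho = 1 - 6*20 / (7*(7^2 - 1)) = 1 - 120/336 = 0.642857.
Step 4: Under H0, t = rho * sqrt((n-2)/(1-rho^2)) = 1.8766 ~ t(5).
Step 5: Two-sided p-value from the t-distribution with 5 df = 0.119392.
Step 6: alpha = 0.1. fail to reject H0.

rho = 0.6429, p = 0.119392, fail to reject H0 at alpha = 0.1.


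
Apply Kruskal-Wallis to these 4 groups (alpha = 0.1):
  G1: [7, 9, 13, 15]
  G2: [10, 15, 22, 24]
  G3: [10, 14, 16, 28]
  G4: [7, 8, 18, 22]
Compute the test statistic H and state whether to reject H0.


Step 1: Combine all N = 16 observations and assign midranks.
sorted (value, group, rank): (7,G1,1.5), (7,G4,1.5), (8,G4,3), (9,G1,4), (10,G2,5.5), (10,G3,5.5), (13,G1,7), (14,G3,8), (15,G1,9.5), (15,G2,9.5), (16,G3,11), (18,G4,12), (22,G2,13.5), (22,G4,13.5), (24,G2,15), (28,G3,16)
Step 2: Sum ranks within each group.
R_1 = 22 (n_1 = 4)
R_2 = 43.5 (n_2 = 4)
R_3 = 40.5 (n_3 = 4)
R_4 = 30 (n_4 = 4)
Step 3: H = 12/(N(N+1)) * sum(R_i^2/n_i) - 3(N+1)
     = 12/(16*17) * (22^2/4 + 43.5^2/4 + 40.5^2/4 + 30^2/4) - 3*17
     = 0.044118 * 1229.12 - 51
     = 3.226103.
Step 4: Ties present; correction factor C = 1 - 24/(16^3 - 16) = 0.994118. Corrected H = 3.226103 / 0.994118 = 3.245192.
Step 5: Under H0, H ~ chi^2(3); p-value = 0.355344.
Step 6: alpha = 0.1. fail to reject H0.

H = 3.2452, df = 3, p = 0.355344, fail to reject H0.


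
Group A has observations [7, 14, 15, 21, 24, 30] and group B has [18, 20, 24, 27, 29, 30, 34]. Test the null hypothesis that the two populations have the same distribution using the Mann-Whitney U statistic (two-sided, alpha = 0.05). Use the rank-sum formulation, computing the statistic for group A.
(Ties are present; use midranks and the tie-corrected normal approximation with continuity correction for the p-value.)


Step 1: Combine and sort all 13 observations; assign midranks.
sorted (value, group): (7,X), (14,X), (15,X), (18,Y), (20,Y), (21,X), (24,X), (24,Y), (27,Y), (29,Y), (30,X), (30,Y), (34,Y)
ranks: 7->1, 14->2, 15->3, 18->4, 20->5, 21->6, 24->7.5, 24->7.5, 27->9, 29->10, 30->11.5, 30->11.5, 34->13
Step 2: Rank sum for X: R1 = 1 + 2 + 3 + 6 + 7.5 + 11.5 = 31.
Step 3: U_X = R1 - n1(n1+1)/2 = 31 - 6*7/2 = 31 - 21 = 10.
       U_Y = n1*n2 - U_X = 42 - 10 = 32.
Step 4: Ties are present, so use the tie-corrected normal approximation (with continuity correction) for the p-value.
Step 5: p-value = 0.132546; compare to alpha = 0.05. fail to reject H0.

U_X = 10, p = 0.132546, fail to reject H0 at alpha = 0.05.


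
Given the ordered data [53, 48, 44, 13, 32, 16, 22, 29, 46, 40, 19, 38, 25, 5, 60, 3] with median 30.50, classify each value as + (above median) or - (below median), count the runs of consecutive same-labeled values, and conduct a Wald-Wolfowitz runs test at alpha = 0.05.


Step 1: Compute median = 30.50; label A = above, B = below.
Labels in order: AAABABBBAABABBAB  (n_A = 8, n_B = 8)
Step 2: Count runs R = 10.
Step 3: Under H0 (random ordering), E[R] = 2*n_A*n_B/(n_A+n_B) + 1 = 2*8*8/16 + 1 = 9.0000.
        Var[R] = 2*n_A*n_B*(2*n_A*n_B - n_A - n_B) / ((n_A+n_B)^2 * (n_A+n_B-1)) = 14336/3840 = 3.7333.
        SD[R] = 1.9322.
Step 4: Continuity-corrected z = (R - 0.5 - E[R]) / SD[R] = (10 - 0.5 - 9.0000) / 1.9322 = 0.2588.
Step 5: Two-sided p-value via normal approximation = 2*(1 - Phi(|z|)) = 0.795809.
Step 6: alpha = 0.05. fail to reject H0.

R = 10, z = 0.2588, p = 0.795809, fail to reject H0.


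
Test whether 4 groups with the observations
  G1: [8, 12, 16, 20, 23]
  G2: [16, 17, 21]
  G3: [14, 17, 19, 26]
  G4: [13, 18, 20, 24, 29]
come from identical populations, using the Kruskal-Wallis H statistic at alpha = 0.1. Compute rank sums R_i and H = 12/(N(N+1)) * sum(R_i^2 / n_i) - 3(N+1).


Step 1: Combine all N = 17 observations and assign midranks.
sorted (value, group, rank): (8,G1,1), (12,G1,2), (13,G4,3), (14,G3,4), (16,G1,5.5), (16,G2,5.5), (17,G2,7.5), (17,G3,7.5), (18,G4,9), (19,G3,10), (20,G1,11.5), (20,G4,11.5), (21,G2,13), (23,G1,14), (24,G4,15), (26,G3,16), (29,G4,17)
Step 2: Sum ranks within each group.
R_1 = 34 (n_1 = 5)
R_2 = 26 (n_2 = 3)
R_3 = 37.5 (n_3 = 4)
R_4 = 55.5 (n_4 = 5)
Step 3: H = 12/(N(N+1)) * sum(R_i^2/n_i) - 3(N+1)
     = 12/(17*18) * (34^2/5 + 26^2/3 + 37.5^2/4 + 55.5^2/5) - 3*18
     = 0.039216 * 1424.15 - 54
     = 1.848856.
Step 4: Ties present; correction factor C = 1 - 18/(17^3 - 17) = 0.996324. Corrected H = 1.848856 / 0.996324 = 1.855679.
Step 5: Under H0, H ~ chi^2(3); p-value = 0.602894.
Step 6: alpha = 0.1. fail to reject H0.

H = 1.8557, df = 3, p = 0.602894, fail to reject H0.
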